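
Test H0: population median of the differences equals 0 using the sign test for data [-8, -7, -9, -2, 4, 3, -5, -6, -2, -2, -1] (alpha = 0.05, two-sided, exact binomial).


Step 1: Discard zero differences. Original n = 11; n_eff = number of nonzero differences = 11.
Nonzero differences (with sign): -8, -7, -9, -2, +4, +3, -5, -6, -2, -2, -1
Step 2: Count signs: positive = 2, negative = 9.
Step 3: Under H0: P(positive) = 0.5, so the number of positives S ~ Bin(11, 0.5).
Step 4: Two-sided exact p-value = sum of Bin(11,0.5) probabilities at or below the observed probability = 0.065430.
Step 5: alpha = 0.05. fail to reject H0.

n_eff = 11, pos = 2, neg = 9, p = 0.065430, fail to reject H0.


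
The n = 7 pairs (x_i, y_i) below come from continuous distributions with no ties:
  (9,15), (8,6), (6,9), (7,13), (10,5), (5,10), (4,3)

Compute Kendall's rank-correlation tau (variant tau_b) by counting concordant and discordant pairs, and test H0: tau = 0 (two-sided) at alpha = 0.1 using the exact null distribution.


Step 1: Enumerate the 21 unordered pairs (i,j) with i<j and classify each by sign(x_j-x_i) * sign(y_j-y_i).
  (1,2):dx=-1,dy=-9->C; (1,3):dx=-3,dy=-6->C; (1,4):dx=-2,dy=-2->C; (1,5):dx=+1,dy=-10->D
  (1,6):dx=-4,dy=-5->C; (1,7):dx=-5,dy=-12->C; (2,3):dx=-2,dy=+3->D; (2,4):dx=-1,dy=+7->D
  (2,5):dx=+2,dy=-1->D; (2,6):dx=-3,dy=+4->D; (2,7):dx=-4,dy=-3->C; (3,4):dx=+1,dy=+4->C
  (3,5):dx=+4,dy=-4->D; (3,6):dx=-1,dy=+1->D; (3,7):dx=-2,dy=-6->C; (4,5):dx=+3,dy=-8->D
  (4,6):dx=-2,dy=-3->C; (4,7):dx=-3,dy=-10->C; (5,6):dx=-5,dy=+5->D; (5,7):dx=-6,dy=-2->C
  (6,7):dx=-1,dy=-7->C
Step 2: C = 12, D = 9, total pairs = 21.
Step 3: tau = (C - D)/(n(n-1)/2) = (12 - 9)/21 = 0.142857.
Step 4: Exact two-sided p-value (enumerate n! = 5040 permutations of y under H0): p = 0.772619.
Step 5: alpha = 0.1. fail to reject H0.

tau_b = 0.1429 (C=12, D=9), p = 0.772619, fail to reject H0.


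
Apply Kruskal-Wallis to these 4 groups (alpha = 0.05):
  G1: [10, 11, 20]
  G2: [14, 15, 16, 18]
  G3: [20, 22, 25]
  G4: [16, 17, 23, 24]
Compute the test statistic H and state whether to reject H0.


Step 1: Combine all N = 14 observations and assign midranks.
sorted (value, group, rank): (10,G1,1), (11,G1,2), (14,G2,3), (15,G2,4), (16,G2,5.5), (16,G4,5.5), (17,G4,7), (18,G2,8), (20,G1,9.5), (20,G3,9.5), (22,G3,11), (23,G4,12), (24,G4,13), (25,G3,14)
Step 2: Sum ranks within each group.
R_1 = 12.5 (n_1 = 3)
R_2 = 20.5 (n_2 = 4)
R_3 = 34.5 (n_3 = 3)
R_4 = 37.5 (n_4 = 4)
Step 3: H = 12/(N(N+1)) * sum(R_i^2/n_i) - 3(N+1)
     = 12/(14*15) * (12.5^2/3 + 20.5^2/4 + 34.5^2/3 + 37.5^2/4) - 3*15
     = 0.057143 * 905.458 - 45
     = 6.740476.
Step 4: Ties present; correction factor C = 1 - 12/(14^3 - 14) = 0.995604. Corrected H = 6.740476 / 0.995604 = 6.770235.
Step 5: Under H0, H ~ chi^2(3); p-value = 0.079593.
Step 6: alpha = 0.05. fail to reject H0.

H = 6.7702, df = 3, p = 0.079593, fail to reject H0.


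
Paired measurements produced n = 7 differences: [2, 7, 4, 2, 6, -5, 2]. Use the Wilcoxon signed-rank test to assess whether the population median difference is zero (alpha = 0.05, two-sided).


Step 1: Drop any zero differences (none here) and take |d_i|.
|d| = [2, 7, 4, 2, 6, 5, 2]
Step 2: Midrank |d_i| (ties get averaged ranks).
ranks: |2|->2, |7|->7, |4|->4, |2|->2, |6|->6, |5|->5, |2|->2
Step 3: Attach original signs; sum ranks with positive sign and with negative sign.
W+ = 2 + 7 + 4 + 2 + 6 + 2 = 23
W- = 5 = 5
(Check: W+ + W- = 28 should equal n(n+1)/2 = 28.)
Step 4: Test statistic W = min(W+, W-) = 5.
Step 5: Ties in |d|, so use the tie-corrected normal approximation.
        E[W] = n(n+1)/4 = 7*8/4 = 14.
        Tie groups: |d|=2 (t=3); sum(t^3 - t) = 24.
        Var[W] = n(n+1)(2n+1)/24 - sum(t^3-t)/48 = 840/24 - 24/48 = 34.5.
        z = (W - E[W]) / sqrt(Var[W]) = (5 - 14) / 5.8737 = -1.5323.
        Two-sided p = 2*Phi(z) = 0.125458.
Step 6: alpha = 0.05. fail to reject H0.

W+ = 23, W- = 5, W = min = 5, p = 0.125458, fail to reject H0.


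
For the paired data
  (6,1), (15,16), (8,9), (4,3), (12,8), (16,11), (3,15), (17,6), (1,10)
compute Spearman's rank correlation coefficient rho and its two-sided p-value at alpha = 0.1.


Step 1: Rank x and y separately (midranks; no ties here).
rank(x): 6->4, 15->7, 8->5, 4->3, 12->6, 16->8, 3->2, 17->9, 1->1
rank(y): 1->1, 16->9, 9->5, 3->2, 8->4, 11->7, 15->8, 6->3, 10->6
Step 2: d_i = R_x(i) - R_y(i); compute d_i^2.
  (4-1)^2=9, (7-9)^2=4, (5-5)^2=0, (3-2)^2=1, (6-4)^2=4, (8-7)^2=1, (2-8)^2=36, (9-3)^2=36, (1-6)^2=25
sum(d^2) = 116.
Step 3: rho = 1 - 6*116 / (9*(9^2 - 1)) = 1 - 696/720 = 0.033333.
Step 4: Under H0, t = rho * sqrt((n-2)/(1-rho^2)) = 0.0882 ~ t(7).
Step 5: Two-sided p-value from the t-distribution with 7 df = 0.932157.
Step 6: alpha = 0.1. fail to reject H0.

rho = 0.0333, p = 0.932157, fail to reject H0 at alpha = 0.1.


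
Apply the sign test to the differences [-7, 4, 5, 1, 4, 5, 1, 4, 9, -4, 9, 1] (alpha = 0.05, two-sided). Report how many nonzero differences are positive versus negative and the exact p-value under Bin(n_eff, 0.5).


Step 1: Discard zero differences. Original n = 12; n_eff = number of nonzero differences = 12.
Nonzero differences (with sign): -7, +4, +5, +1, +4, +5, +1, +4, +9, -4, +9, +1
Step 2: Count signs: positive = 10, negative = 2.
Step 3: Under H0: P(positive) = 0.5, so the number of positives S ~ Bin(12, 0.5).
Step 4: Two-sided exact p-value = sum of Bin(12,0.5) probabilities at or below the observed probability = 0.038574.
Step 5: alpha = 0.05. reject H0.

n_eff = 12, pos = 10, neg = 2, p = 0.038574, reject H0.


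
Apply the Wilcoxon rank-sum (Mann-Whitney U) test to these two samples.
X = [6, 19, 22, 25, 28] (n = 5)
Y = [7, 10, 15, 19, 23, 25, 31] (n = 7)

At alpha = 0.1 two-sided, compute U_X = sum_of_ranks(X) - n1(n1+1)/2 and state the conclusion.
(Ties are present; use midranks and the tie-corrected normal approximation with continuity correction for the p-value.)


Step 1: Combine and sort all 12 observations; assign midranks.
sorted (value, group): (6,X), (7,Y), (10,Y), (15,Y), (19,X), (19,Y), (22,X), (23,Y), (25,X), (25,Y), (28,X), (31,Y)
ranks: 6->1, 7->2, 10->3, 15->4, 19->5.5, 19->5.5, 22->7, 23->8, 25->9.5, 25->9.5, 28->11, 31->12
Step 2: Rank sum for X: R1 = 1 + 5.5 + 7 + 9.5 + 11 = 34.
Step 3: U_X = R1 - n1(n1+1)/2 = 34 - 5*6/2 = 34 - 15 = 19.
       U_Y = n1*n2 - U_X = 35 - 19 = 16.
Step 4: Ties are present, so use the tie-corrected normal approximation (with continuity correction) for the p-value.
Step 5: p-value = 0.870542; compare to alpha = 0.1. fail to reject H0.

U_X = 19, p = 0.870542, fail to reject H0 at alpha = 0.1.


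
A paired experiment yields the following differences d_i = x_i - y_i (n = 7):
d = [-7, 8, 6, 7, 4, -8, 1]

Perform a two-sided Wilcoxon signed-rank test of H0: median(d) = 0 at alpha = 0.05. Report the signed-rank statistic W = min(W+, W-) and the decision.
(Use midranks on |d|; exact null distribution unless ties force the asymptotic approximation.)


Step 1: Drop any zero differences (none here) and take |d_i|.
|d| = [7, 8, 6, 7, 4, 8, 1]
Step 2: Midrank |d_i| (ties get averaged ranks).
ranks: |7|->4.5, |8|->6.5, |6|->3, |7|->4.5, |4|->2, |8|->6.5, |1|->1
Step 3: Attach original signs; sum ranks with positive sign and with negative sign.
W+ = 6.5 + 3 + 4.5 + 2 + 1 = 17
W- = 4.5 + 6.5 = 11
(Check: W+ + W- = 28 should equal n(n+1)/2 = 28.)
Step 4: Test statistic W = min(W+, W-) = 11.
Step 5: Ties in |d|, so use the tie-corrected normal approximation.
        E[W] = n(n+1)/4 = 7*8/4 = 14.
        Tie groups: |d|=7 (t=2), |d|=8 (t=2); sum(t^3 - t) = 12.
        Var[W] = n(n+1)(2n+1)/24 - sum(t^3-t)/48 = 840/24 - 12/48 = 34.75.
        z = (W - E[W]) / sqrt(Var[W]) = (11 - 14) / 5.8949 = -0.5089.
        Two-sided p = 2*Phi(z) = 0.610813.
Step 6: alpha = 0.05. fail to reject H0.

W+ = 17, W- = 11, W = min = 11, p = 0.610813, fail to reject H0.


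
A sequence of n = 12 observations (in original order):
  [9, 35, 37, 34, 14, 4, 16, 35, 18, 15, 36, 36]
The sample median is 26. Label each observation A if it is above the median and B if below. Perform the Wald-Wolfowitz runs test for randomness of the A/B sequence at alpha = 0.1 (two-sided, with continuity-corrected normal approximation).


Step 1: Compute median = 26; label A = above, B = below.
Labels in order: BAAABBBABBAA  (n_A = 6, n_B = 6)
Step 2: Count runs R = 6.
Step 3: Under H0 (random ordering), E[R] = 2*n_A*n_B/(n_A+n_B) + 1 = 2*6*6/12 + 1 = 7.0000.
        Var[R] = 2*n_A*n_B*(2*n_A*n_B - n_A - n_B) / ((n_A+n_B)^2 * (n_A+n_B-1)) = 4320/1584 = 2.7273.
        SD[R] = 1.6514.
Step 4: Continuity-corrected z = (R + 0.5 - E[R]) / SD[R] = (6 + 0.5 - 7.0000) / 1.6514 = -0.3028.
Step 5: Two-sided p-value via normal approximation = 2*(1 - Phi(|z|)) = 0.762069.
Step 6: alpha = 0.1. fail to reject H0.

R = 6, z = -0.3028, p = 0.762069, fail to reject H0.


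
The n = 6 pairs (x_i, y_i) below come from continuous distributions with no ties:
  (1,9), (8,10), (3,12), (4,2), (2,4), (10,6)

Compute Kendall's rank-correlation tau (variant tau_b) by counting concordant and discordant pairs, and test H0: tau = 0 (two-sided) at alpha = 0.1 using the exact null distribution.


Step 1: Enumerate the 15 unordered pairs (i,j) with i<j and classify each by sign(x_j-x_i) * sign(y_j-y_i).
  (1,2):dx=+7,dy=+1->C; (1,3):dx=+2,dy=+3->C; (1,4):dx=+3,dy=-7->D; (1,5):dx=+1,dy=-5->D
  (1,6):dx=+9,dy=-3->D; (2,3):dx=-5,dy=+2->D; (2,4):dx=-4,dy=-8->C; (2,5):dx=-6,dy=-6->C
  (2,6):dx=+2,dy=-4->D; (3,4):dx=+1,dy=-10->D; (3,5):dx=-1,dy=-8->C; (3,6):dx=+7,dy=-6->D
  (4,5):dx=-2,dy=+2->D; (4,6):dx=+6,dy=+4->C; (5,6):dx=+8,dy=+2->C
Step 2: C = 7, D = 8, total pairs = 15.
Step 3: tau = (C - D)/(n(n-1)/2) = (7 - 8)/15 = -0.066667.
Step 4: Exact two-sided p-value (enumerate n! = 720 permutations of y under H0): p = 1.000000.
Step 5: alpha = 0.1. fail to reject H0.

tau_b = -0.0667 (C=7, D=8), p = 1.000000, fail to reject H0.


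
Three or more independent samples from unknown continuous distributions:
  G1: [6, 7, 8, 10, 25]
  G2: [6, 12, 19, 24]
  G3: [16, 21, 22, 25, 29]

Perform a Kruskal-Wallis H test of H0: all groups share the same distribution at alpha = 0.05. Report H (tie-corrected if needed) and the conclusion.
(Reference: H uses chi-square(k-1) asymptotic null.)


Step 1: Combine all N = 14 observations and assign midranks.
sorted (value, group, rank): (6,G1,1.5), (6,G2,1.5), (7,G1,3), (8,G1,4), (10,G1,5), (12,G2,6), (16,G3,7), (19,G2,8), (21,G3,9), (22,G3,10), (24,G2,11), (25,G1,12.5), (25,G3,12.5), (29,G3,14)
Step 2: Sum ranks within each group.
R_1 = 26 (n_1 = 5)
R_2 = 26.5 (n_2 = 4)
R_3 = 52.5 (n_3 = 5)
Step 3: H = 12/(N(N+1)) * sum(R_i^2/n_i) - 3(N+1)
     = 12/(14*15) * (26^2/5 + 26.5^2/4 + 52.5^2/5) - 3*15
     = 0.057143 * 862.013 - 45
     = 4.257857.
Step 4: Ties present; correction factor C = 1 - 12/(14^3 - 14) = 0.995604. Corrected H = 4.257857 / 0.995604 = 4.276656.
Step 5: Under H0, H ~ chi^2(2); p-value = 0.117852.
Step 6: alpha = 0.05. fail to reject H0.

H = 4.2767, df = 2, p = 0.117852, fail to reject H0.


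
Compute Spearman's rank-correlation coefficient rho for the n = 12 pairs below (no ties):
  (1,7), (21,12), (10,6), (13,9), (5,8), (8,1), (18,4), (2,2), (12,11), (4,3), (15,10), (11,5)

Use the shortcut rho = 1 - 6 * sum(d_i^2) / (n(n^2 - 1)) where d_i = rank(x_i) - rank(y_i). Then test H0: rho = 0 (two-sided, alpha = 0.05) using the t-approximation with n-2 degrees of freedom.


Step 1: Rank x and y separately (midranks; no ties here).
rank(x): 1->1, 21->12, 10->6, 13->9, 5->4, 8->5, 18->11, 2->2, 12->8, 4->3, 15->10, 11->7
rank(y): 7->7, 12->12, 6->6, 9->9, 8->8, 1->1, 4->4, 2->2, 11->11, 3->3, 10->10, 5->5
Step 2: d_i = R_x(i) - R_y(i); compute d_i^2.
  (1-7)^2=36, (12-12)^2=0, (6-6)^2=0, (9-9)^2=0, (4-8)^2=16, (5-1)^2=16, (11-4)^2=49, (2-2)^2=0, (8-11)^2=9, (3-3)^2=0, (10-10)^2=0, (7-5)^2=4
sum(d^2) = 130.
Step 3: rho = 1 - 6*130 / (12*(12^2 - 1)) = 1 - 780/1716 = 0.545455.
Step 4: Under H0, t = rho * sqrt((n-2)/(1-rho^2)) = 2.0580 ~ t(10).
Step 5: Two-sided p-value from the t-distribution with 10 df = 0.066612.
Step 6: alpha = 0.05. fail to reject H0.

rho = 0.5455, p = 0.066612, fail to reject H0 at alpha = 0.05.


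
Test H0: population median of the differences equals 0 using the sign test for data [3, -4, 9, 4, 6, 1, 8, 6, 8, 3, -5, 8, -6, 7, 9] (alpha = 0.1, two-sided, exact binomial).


Step 1: Discard zero differences. Original n = 15; n_eff = number of nonzero differences = 15.
Nonzero differences (with sign): +3, -4, +9, +4, +6, +1, +8, +6, +8, +3, -5, +8, -6, +7, +9
Step 2: Count signs: positive = 12, negative = 3.
Step 3: Under H0: P(positive) = 0.5, so the number of positives S ~ Bin(15, 0.5).
Step 4: Two-sided exact p-value = sum of Bin(15,0.5) probabilities at or below the observed probability = 0.035156.
Step 5: alpha = 0.1. reject H0.

n_eff = 15, pos = 12, neg = 3, p = 0.035156, reject H0.


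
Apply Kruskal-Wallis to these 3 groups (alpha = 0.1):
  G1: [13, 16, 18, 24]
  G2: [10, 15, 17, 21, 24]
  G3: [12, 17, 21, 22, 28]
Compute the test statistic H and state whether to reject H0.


Step 1: Combine all N = 14 observations and assign midranks.
sorted (value, group, rank): (10,G2,1), (12,G3,2), (13,G1,3), (15,G2,4), (16,G1,5), (17,G2,6.5), (17,G3,6.5), (18,G1,8), (21,G2,9.5), (21,G3,9.5), (22,G3,11), (24,G1,12.5), (24,G2,12.5), (28,G3,14)
Step 2: Sum ranks within each group.
R_1 = 28.5 (n_1 = 4)
R_2 = 33.5 (n_2 = 5)
R_3 = 43 (n_3 = 5)
Step 3: H = 12/(N(N+1)) * sum(R_i^2/n_i) - 3(N+1)
     = 12/(14*15) * (28.5^2/4 + 33.5^2/5 + 43^2/5) - 3*15
     = 0.057143 * 797.312 - 45
     = 0.560714.
Step 4: Ties present; correction factor C = 1 - 18/(14^3 - 14) = 0.993407. Corrected H = 0.560714 / 0.993407 = 0.564436.
Step 5: Under H0, H ~ chi^2(2); p-value = 0.754109.
Step 6: alpha = 0.1. fail to reject H0.

H = 0.5644, df = 2, p = 0.754109, fail to reject H0.


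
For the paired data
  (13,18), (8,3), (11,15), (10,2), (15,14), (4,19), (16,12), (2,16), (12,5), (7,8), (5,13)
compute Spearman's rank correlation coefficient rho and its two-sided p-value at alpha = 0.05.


Step 1: Rank x and y separately (midranks; no ties here).
rank(x): 13->9, 8->5, 11->7, 10->6, 15->10, 4->2, 16->11, 2->1, 12->8, 7->4, 5->3
rank(y): 18->10, 3->2, 15->8, 2->1, 14->7, 19->11, 12->5, 16->9, 5->3, 8->4, 13->6
Step 2: d_i = R_x(i) - R_y(i); compute d_i^2.
  (9-10)^2=1, (5-2)^2=9, (7-8)^2=1, (6-1)^2=25, (10-7)^2=9, (2-11)^2=81, (11-5)^2=36, (1-9)^2=64, (8-3)^2=25, (4-4)^2=0, (3-6)^2=9
sum(d^2) = 260.
Step 3: rho = 1 - 6*260 / (11*(11^2 - 1)) = 1 - 1560/1320 = -0.181818.
Step 4: Under H0, t = rho * sqrt((n-2)/(1-rho^2)) = -0.5547 ~ t(9).
Step 5: Two-sided p-value from the t-distribution with 9 df = 0.592615.
Step 6: alpha = 0.05. fail to reject H0.

rho = -0.1818, p = 0.592615, fail to reject H0 at alpha = 0.05.


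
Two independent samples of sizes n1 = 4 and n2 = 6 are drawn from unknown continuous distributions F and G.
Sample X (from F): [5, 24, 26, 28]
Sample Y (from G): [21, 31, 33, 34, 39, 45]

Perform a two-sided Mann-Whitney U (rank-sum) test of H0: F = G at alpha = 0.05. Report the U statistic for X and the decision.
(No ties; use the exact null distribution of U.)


Step 1: Combine and sort all 10 observations; assign midranks.
sorted (value, group): (5,X), (21,Y), (24,X), (26,X), (28,X), (31,Y), (33,Y), (34,Y), (39,Y), (45,Y)
ranks: 5->1, 21->2, 24->3, 26->4, 28->5, 31->6, 33->7, 34->8, 39->9, 45->10
Step 2: Rank sum for X: R1 = 1 + 3 + 4 + 5 = 13.
Step 3: U_X = R1 - n1(n1+1)/2 = 13 - 4*5/2 = 13 - 10 = 3.
       U_Y = n1*n2 - U_X = 24 - 3 = 21.
Step 4: No ties, so the exact null distribution of U (based on enumerating the C(10,4) = 210 equally likely rank assignments) gives the two-sided p-value.
Step 5: p-value = 0.066667; compare to alpha = 0.05. fail to reject H0.

U_X = 3, p = 0.066667, fail to reject H0 at alpha = 0.05.


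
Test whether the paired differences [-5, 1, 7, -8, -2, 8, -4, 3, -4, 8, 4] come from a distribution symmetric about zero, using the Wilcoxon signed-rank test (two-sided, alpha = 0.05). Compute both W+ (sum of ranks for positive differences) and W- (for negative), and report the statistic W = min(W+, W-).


Step 1: Drop any zero differences (none here) and take |d_i|.
|d| = [5, 1, 7, 8, 2, 8, 4, 3, 4, 8, 4]
Step 2: Midrank |d_i| (ties get averaged ranks).
ranks: |5|->7, |1|->1, |7|->8, |8|->10, |2|->2, |8|->10, |4|->5, |3|->3, |4|->5, |8|->10, |4|->5
Step 3: Attach original signs; sum ranks with positive sign and with negative sign.
W+ = 1 + 8 + 10 + 3 + 10 + 5 = 37
W- = 7 + 10 + 2 + 5 + 5 = 29
(Check: W+ + W- = 66 should equal n(n+1)/2 = 66.)
Step 4: Test statistic W = min(W+, W-) = 29.
Step 5: Ties in |d|, so use the tie-corrected normal approximation.
        E[W] = n(n+1)/4 = 11*12/4 = 33.
        Tie groups: |d|=4 (t=3), |d|=8 (t=3); sum(t^3 - t) = 48.
        Var[W] = n(n+1)(2n+1)/24 - sum(t^3-t)/48 = 3036/24 - 48/48 = 125.5.
        z = (W - E[W]) / sqrt(Var[W]) = (29 - 33) / 11.2027 = -0.3571.
        Two-sided p = 2*Phi(z) = 0.721049.
Step 6: alpha = 0.05. fail to reject H0.

W+ = 37, W- = 29, W = min = 29, p = 0.721049, fail to reject H0.


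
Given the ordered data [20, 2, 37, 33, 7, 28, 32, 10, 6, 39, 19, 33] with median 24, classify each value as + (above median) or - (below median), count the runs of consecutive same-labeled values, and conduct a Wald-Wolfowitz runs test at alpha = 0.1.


Step 1: Compute median = 24; label A = above, B = below.
Labels in order: BBAABAABBABA  (n_A = 6, n_B = 6)
Step 2: Count runs R = 8.
Step 3: Under H0 (random ordering), E[R] = 2*n_A*n_B/(n_A+n_B) + 1 = 2*6*6/12 + 1 = 7.0000.
        Var[R] = 2*n_A*n_B*(2*n_A*n_B - n_A - n_B) / ((n_A+n_B)^2 * (n_A+n_B-1)) = 4320/1584 = 2.7273.
        SD[R] = 1.6514.
Step 4: Continuity-corrected z = (R - 0.5 - E[R]) / SD[R] = (8 - 0.5 - 7.0000) / 1.6514 = 0.3028.
Step 5: Two-sided p-value via normal approximation = 2*(1 - Phi(|z|)) = 0.762069.
Step 6: alpha = 0.1. fail to reject H0.

R = 8, z = 0.3028, p = 0.762069, fail to reject H0.


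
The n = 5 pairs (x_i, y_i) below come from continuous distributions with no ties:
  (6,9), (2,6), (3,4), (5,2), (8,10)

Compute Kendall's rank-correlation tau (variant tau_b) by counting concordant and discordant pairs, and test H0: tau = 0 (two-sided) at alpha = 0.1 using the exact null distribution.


Step 1: Enumerate the 10 unordered pairs (i,j) with i<j and classify each by sign(x_j-x_i) * sign(y_j-y_i).
  (1,2):dx=-4,dy=-3->C; (1,3):dx=-3,dy=-5->C; (1,4):dx=-1,dy=-7->C; (1,5):dx=+2,dy=+1->C
  (2,3):dx=+1,dy=-2->D; (2,4):dx=+3,dy=-4->D; (2,5):dx=+6,dy=+4->C; (3,4):dx=+2,dy=-2->D
  (3,5):dx=+5,dy=+6->C; (4,5):dx=+3,dy=+8->C
Step 2: C = 7, D = 3, total pairs = 10.
Step 3: tau = (C - D)/(n(n-1)/2) = (7 - 3)/10 = 0.400000.
Step 4: Exact two-sided p-value (enumerate n! = 120 permutations of y under H0): p = 0.483333.
Step 5: alpha = 0.1. fail to reject H0.

tau_b = 0.4000 (C=7, D=3), p = 0.483333, fail to reject H0.


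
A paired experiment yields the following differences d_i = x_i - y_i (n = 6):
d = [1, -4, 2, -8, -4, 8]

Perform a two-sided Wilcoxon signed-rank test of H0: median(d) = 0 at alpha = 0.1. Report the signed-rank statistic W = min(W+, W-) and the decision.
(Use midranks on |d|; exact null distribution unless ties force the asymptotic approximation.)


Step 1: Drop any zero differences (none here) and take |d_i|.
|d| = [1, 4, 2, 8, 4, 8]
Step 2: Midrank |d_i| (ties get averaged ranks).
ranks: |1|->1, |4|->3.5, |2|->2, |8|->5.5, |4|->3.5, |8|->5.5
Step 3: Attach original signs; sum ranks with positive sign and with negative sign.
W+ = 1 + 2 + 5.5 = 8.5
W- = 3.5 + 5.5 + 3.5 = 12.5
(Check: W+ + W- = 21 should equal n(n+1)/2 = 21.)
Step 4: Test statistic W = min(W+, W-) = 8.5.
Step 5: Ties in |d|, so use the tie-corrected normal approximation.
        E[W] = n(n+1)/4 = 6*7/4 = 10.5.
        Tie groups: |d|=4 (t=2), |d|=8 (t=2); sum(t^3 - t) = 12.
        Var[W] = n(n+1)(2n+1)/24 - sum(t^3-t)/48 = 546/24 - 12/48 = 22.5.
        z = (W - E[W]) / sqrt(Var[W]) = (8.5 - 10.5) / 4.7434 = -0.4216.
        Two-sided p = 2*Phi(z) = 0.673290.
Step 6: alpha = 0.1. fail to reject H0.

W+ = 8.5, W- = 12.5, W = min = 8.5, p = 0.673290, fail to reject H0.


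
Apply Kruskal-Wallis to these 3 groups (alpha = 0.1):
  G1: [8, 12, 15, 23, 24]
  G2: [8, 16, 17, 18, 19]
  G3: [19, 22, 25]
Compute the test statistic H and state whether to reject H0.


Step 1: Combine all N = 13 observations and assign midranks.
sorted (value, group, rank): (8,G1,1.5), (8,G2,1.5), (12,G1,3), (15,G1,4), (16,G2,5), (17,G2,6), (18,G2,7), (19,G2,8.5), (19,G3,8.5), (22,G3,10), (23,G1,11), (24,G1,12), (25,G3,13)
Step 2: Sum ranks within each group.
R_1 = 31.5 (n_1 = 5)
R_2 = 28 (n_2 = 5)
R_3 = 31.5 (n_3 = 3)
Step 3: H = 12/(N(N+1)) * sum(R_i^2/n_i) - 3(N+1)
     = 12/(13*14) * (31.5^2/5 + 28^2/5 + 31.5^2/3) - 3*14
     = 0.065934 * 686 - 42
     = 3.230769.
Step 4: Ties present; correction factor C = 1 - 12/(13^3 - 13) = 0.994505. Corrected H = 3.230769 / 0.994505 = 3.248619.
Step 5: Under H0, H ~ chi^2(2); p-value = 0.197048.
Step 6: alpha = 0.1. fail to reject H0.

H = 3.2486, df = 2, p = 0.197048, fail to reject H0.


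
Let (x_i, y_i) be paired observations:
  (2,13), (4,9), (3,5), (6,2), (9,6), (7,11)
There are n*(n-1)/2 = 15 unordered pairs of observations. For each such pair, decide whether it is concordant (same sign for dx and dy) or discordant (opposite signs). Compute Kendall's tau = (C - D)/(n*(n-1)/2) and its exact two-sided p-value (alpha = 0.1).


Step 1: Enumerate the 15 unordered pairs (i,j) with i<j and classify each by sign(x_j-x_i) * sign(y_j-y_i).
  (1,2):dx=+2,dy=-4->D; (1,3):dx=+1,dy=-8->D; (1,4):dx=+4,dy=-11->D; (1,5):dx=+7,dy=-7->D
  (1,6):dx=+5,dy=-2->D; (2,3):dx=-1,dy=-4->C; (2,4):dx=+2,dy=-7->D; (2,5):dx=+5,dy=-3->D
  (2,6):dx=+3,dy=+2->C; (3,4):dx=+3,dy=-3->D; (3,5):dx=+6,dy=+1->C; (3,6):dx=+4,dy=+6->C
  (4,5):dx=+3,dy=+4->C; (4,6):dx=+1,dy=+9->C; (5,6):dx=-2,dy=+5->D
Step 2: C = 6, D = 9, total pairs = 15.
Step 3: tau = (C - D)/(n(n-1)/2) = (6 - 9)/15 = -0.200000.
Step 4: Exact two-sided p-value (enumerate n! = 720 permutations of y under H0): p = 0.719444.
Step 5: alpha = 0.1. fail to reject H0.

tau_b = -0.2000 (C=6, D=9), p = 0.719444, fail to reject H0.


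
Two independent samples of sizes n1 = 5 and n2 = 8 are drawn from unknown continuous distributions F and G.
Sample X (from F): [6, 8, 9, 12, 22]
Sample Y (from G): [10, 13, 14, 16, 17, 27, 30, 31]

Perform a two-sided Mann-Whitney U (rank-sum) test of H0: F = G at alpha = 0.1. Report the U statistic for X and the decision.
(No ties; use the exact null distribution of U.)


Step 1: Combine and sort all 13 observations; assign midranks.
sorted (value, group): (6,X), (8,X), (9,X), (10,Y), (12,X), (13,Y), (14,Y), (16,Y), (17,Y), (22,X), (27,Y), (30,Y), (31,Y)
ranks: 6->1, 8->2, 9->3, 10->4, 12->5, 13->6, 14->7, 16->8, 17->9, 22->10, 27->11, 30->12, 31->13
Step 2: Rank sum for X: R1 = 1 + 2 + 3 + 5 + 10 = 21.
Step 3: U_X = R1 - n1(n1+1)/2 = 21 - 5*6/2 = 21 - 15 = 6.
       U_Y = n1*n2 - U_X = 40 - 6 = 34.
Step 4: No ties, so the exact null distribution of U (based on enumerating the C(13,5) = 1287 equally likely rank assignments) gives the two-sided p-value.
Step 5: p-value = 0.045066; compare to alpha = 0.1. reject H0.

U_X = 6, p = 0.045066, reject H0 at alpha = 0.1.


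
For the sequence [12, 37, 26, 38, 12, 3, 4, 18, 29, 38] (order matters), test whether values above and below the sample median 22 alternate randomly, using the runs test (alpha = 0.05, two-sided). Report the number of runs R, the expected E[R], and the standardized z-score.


Step 1: Compute median = 22; label A = above, B = below.
Labels in order: BAAABBBBAA  (n_A = 5, n_B = 5)
Step 2: Count runs R = 4.
Step 3: Under H0 (random ordering), E[R] = 2*n_A*n_B/(n_A+n_B) + 1 = 2*5*5/10 + 1 = 6.0000.
        Var[R] = 2*n_A*n_B*(2*n_A*n_B - n_A - n_B) / ((n_A+n_B)^2 * (n_A+n_B-1)) = 2000/900 = 2.2222.
        SD[R] = 1.4907.
Step 4: Continuity-corrected z = (R + 0.5 - E[R]) / SD[R] = (4 + 0.5 - 6.0000) / 1.4907 = -1.0062.
Step 5: Two-sided p-value via normal approximation = 2*(1 - Phi(|z|)) = 0.314305.
Step 6: alpha = 0.05. fail to reject H0.

R = 4, z = -1.0062, p = 0.314305, fail to reject H0.


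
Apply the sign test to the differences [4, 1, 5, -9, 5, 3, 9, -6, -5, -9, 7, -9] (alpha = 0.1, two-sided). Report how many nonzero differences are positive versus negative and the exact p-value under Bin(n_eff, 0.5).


Step 1: Discard zero differences. Original n = 12; n_eff = number of nonzero differences = 12.
Nonzero differences (with sign): +4, +1, +5, -9, +5, +3, +9, -6, -5, -9, +7, -9
Step 2: Count signs: positive = 7, negative = 5.
Step 3: Under H0: P(positive) = 0.5, so the number of positives S ~ Bin(12, 0.5).
Step 4: Two-sided exact p-value = sum of Bin(12,0.5) probabilities at or below the observed probability = 0.774414.
Step 5: alpha = 0.1. fail to reject H0.

n_eff = 12, pos = 7, neg = 5, p = 0.774414, fail to reject H0.


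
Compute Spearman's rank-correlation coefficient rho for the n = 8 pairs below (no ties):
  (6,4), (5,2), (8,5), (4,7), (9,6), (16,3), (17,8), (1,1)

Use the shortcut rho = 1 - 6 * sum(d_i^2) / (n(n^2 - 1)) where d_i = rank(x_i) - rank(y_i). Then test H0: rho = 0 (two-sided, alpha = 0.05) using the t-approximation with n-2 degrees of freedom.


Step 1: Rank x and y separately (midranks; no ties here).
rank(x): 6->4, 5->3, 8->5, 4->2, 9->6, 16->7, 17->8, 1->1
rank(y): 4->4, 2->2, 5->5, 7->7, 6->6, 3->3, 8->8, 1->1
Step 2: d_i = R_x(i) - R_y(i); compute d_i^2.
  (4-4)^2=0, (3-2)^2=1, (5-5)^2=0, (2-7)^2=25, (6-6)^2=0, (7-3)^2=16, (8-8)^2=0, (1-1)^2=0
sum(d^2) = 42.
Step 3: rho = 1 - 6*42 / (8*(8^2 - 1)) = 1 - 252/504 = 0.500000.
Step 4: Under H0, t = rho * sqrt((n-2)/(1-rho^2)) = 1.4142 ~ t(6).
Step 5: Two-sided p-value from the t-distribution with 6 df = 0.207031.
Step 6: alpha = 0.05. fail to reject H0.

rho = 0.5000, p = 0.207031, fail to reject H0 at alpha = 0.05.


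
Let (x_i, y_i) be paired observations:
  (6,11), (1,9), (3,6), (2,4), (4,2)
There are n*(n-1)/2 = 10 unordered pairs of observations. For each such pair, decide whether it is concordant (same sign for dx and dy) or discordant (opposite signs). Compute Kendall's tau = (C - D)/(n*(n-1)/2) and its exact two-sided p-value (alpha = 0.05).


Step 1: Enumerate the 10 unordered pairs (i,j) with i<j and classify each by sign(x_j-x_i) * sign(y_j-y_i).
  (1,2):dx=-5,dy=-2->C; (1,3):dx=-3,dy=-5->C; (1,4):dx=-4,dy=-7->C; (1,5):dx=-2,dy=-9->C
  (2,3):dx=+2,dy=-3->D; (2,4):dx=+1,dy=-5->D; (2,5):dx=+3,dy=-7->D; (3,4):dx=-1,dy=-2->C
  (3,5):dx=+1,dy=-4->D; (4,5):dx=+2,dy=-2->D
Step 2: C = 5, D = 5, total pairs = 10.
Step 3: tau = (C - D)/(n(n-1)/2) = (5 - 5)/10 = 0.000000.
Step 4: Exact two-sided p-value (enumerate n! = 120 permutations of y under H0): p = 1.000000.
Step 5: alpha = 0.05. fail to reject H0.

tau_b = 0.0000 (C=5, D=5), p = 1.000000, fail to reject H0.


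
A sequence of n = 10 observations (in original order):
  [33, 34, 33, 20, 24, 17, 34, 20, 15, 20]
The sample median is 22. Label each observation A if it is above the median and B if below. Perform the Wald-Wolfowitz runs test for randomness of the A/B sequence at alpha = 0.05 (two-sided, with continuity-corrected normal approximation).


Step 1: Compute median = 22; label A = above, B = below.
Labels in order: AAABABABBB  (n_A = 5, n_B = 5)
Step 2: Count runs R = 6.
Step 3: Under H0 (random ordering), E[R] = 2*n_A*n_B/(n_A+n_B) + 1 = 2*5*5/10 + 1 = 6.0000.
        Var[R] = 2*n_A*n_B*(2*n_A*n_B - n_A - n_B) / ((n_A+n_B)^2 * (n_A+n_B-1)) = 2000/900 = 2.2222.
        SD[R] = 1.4907.
Step 4: R = E[R], so z = 0 with no continuity correction.
Step 5: Two-sided p-value via normal approximation = 2*(1 - Phi(|z|)) = 1.000000.
Step 6: alpha = 0.05. fail to reject H0.

R = 6, z = 0.0000, p = 1.000000, fail to reject H0.


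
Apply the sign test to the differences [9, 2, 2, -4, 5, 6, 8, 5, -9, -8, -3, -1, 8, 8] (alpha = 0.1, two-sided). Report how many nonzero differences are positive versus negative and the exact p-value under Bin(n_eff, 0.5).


Step 1: Discard zero differences. Original n = 14; n_eff = number of nonzero differences = 14.
Nonzero differences (with sign): +9, +2, +2, -4, +5, +6, +8, +5, -9, -8, -3, -1, +8, +8
Step 2: Count signs: positive = 9, negative = 5.
Step 3: Under H0: P(positive) = 0.5, so the number of positives S ~ Bin(14, 0.5).
Step 4: Two-sided exact p-value = sum of Bin(14,0.5) probabilities at or below the observed probability = 0.423950.
Step 5: alpha = 0.1. fail to reject H0.

n_eff = 14, pos = 9, neg = 5, p = 0.423950, fail to reject H0.


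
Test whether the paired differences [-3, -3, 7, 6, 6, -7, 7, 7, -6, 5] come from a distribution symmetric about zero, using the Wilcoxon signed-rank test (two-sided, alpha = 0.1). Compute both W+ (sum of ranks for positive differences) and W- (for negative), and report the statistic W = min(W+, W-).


Step 1: Drop any zero differences (none here) and take |d_i|.
|d| = [3, 3, 7, 6, 6, 7, 7, 7, 6, 5]
Step 2: Midrank |d_i| (ties get averaged ranks).
ranks: |3|->1.5, |3|->1.5, |7|->8.5, |6|->5, |6|->5, |7|->8.5, |7|->8.5, |7|->8.5, |6|->5, |5|->3
Step 3: Attach original signs; sum ranks with positive sign and with negative sign.
W+ = 8.5 + 5 + 5 + 8.5 + 8.5 + 3 = 38.5
W- = 1.5 + 1.5 + 8.5 + 5 = 16.5
(Check: W+ + W- = 55 should equal n(n+1)/2 = 55.)
Step 4: Test statistic W = min(W+, W-) = 16.5.
Step 5: Ties in |d|, so use the tie-corrected normal approximation.
        E[W] = n(n+1)/4 = 10*11/4 = 27.5.
        Tie groups: |d|=3 (t=2), |d|=6 (t=3), |d|=7 (t=4); sum(t^3 - t) = 90.
        Var[W] = n(n+1)(2n+1)/24 - sum(t^3-t)/48 = 2310/24 - 90/48 = 94.375.
        z = (W - E[W]) / sqrt(Var[W]) = (16.5 - 27.5) / 9.7147 = -1.1323.
        Two-sided p = 2*Phi(z) = 0.257505.
Step 6: alpha = 0.1. fail to reject H0.

W+ = 38.5, W- = 16.5, W = min = 16.5, p = 0.257505, fail to reject H0.


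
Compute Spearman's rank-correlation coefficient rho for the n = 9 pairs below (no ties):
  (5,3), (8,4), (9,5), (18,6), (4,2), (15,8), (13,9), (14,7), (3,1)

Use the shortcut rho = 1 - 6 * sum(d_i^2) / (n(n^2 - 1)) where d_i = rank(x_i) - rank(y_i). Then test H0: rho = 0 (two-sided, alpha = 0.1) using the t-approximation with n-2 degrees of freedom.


Step 1: Rank x and y separately (midranks; no ties here).
rank(x): 5->3, 8->4, 9->5, 18->9, 4->2, 15->8, 13->6, 14->7, 3->1
rank(y): 3->3, 4->4, 5->5, 6->6, 2->2, 8->8, 9->9, 7->7, 1->1
Step 2: d_i = R_x(i) - R_y(i); compute d_i^2.
  (3-3)^2=0, (4-4)^2=0, (5-5)^2=0, (9-6)^2=9, (2-2)^2=0, (8-8)^2=0, (6-9)^2=9, (7-7)^2=0, (1-1)^2=0
sum(d^2) = 18.
Step 3: rho = 1 - 6*18 / (9*(9^2 - 1)) = 1 - 108/720 = 0.850000.
Step 4: Under H0, t = rho * sqrt((n-2)/(1-rho^2)) = 4.2691 ~ t(7).
Step 5: Two-sided p-value from the t-distribution with 7 df = 0.003705.
Step 6: alpha = 0.1. reject H0.

rho = 0.8500, p = 0.003705, reject H0 at alpha = 0.1.


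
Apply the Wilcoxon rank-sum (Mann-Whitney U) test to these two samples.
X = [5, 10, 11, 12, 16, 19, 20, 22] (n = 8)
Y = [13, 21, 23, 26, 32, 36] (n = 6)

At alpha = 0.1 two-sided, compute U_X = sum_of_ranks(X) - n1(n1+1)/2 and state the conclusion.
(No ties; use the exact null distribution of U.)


Step 1: Combine and sort all 14 observations; assign midranks.
sorted (value, group): (5,X), (10,X), (11,X), (12,X), (13,Y), (16,X), (19,X), (20,X), (21,Y), (22,X), (23,Y), (26,Y), (32,Y), (36,Y)
ranks: 5->1, 10->2, 11->3, 12->4, 13->5, 16->6, 19->7, 20->8, 21->9, 22->10, 23->11, 26->12, 32->13, 36->14
Step 2: Rank sum for X: R1 = 1 + 2 + 3 + 4 + 6 + 7 + 8 + 10 = 41.
Step 3: U_X = R1 - n1(n1+1)/2 = 41 - 8*9/2 = 41 - 36 = 5.
       U_Y = n1*n2 - U_X = 48 - 5 = 43.
Step 4: No ties, so the exact null distribution of U (based on enumerating the C(14,8) = 3003 equally likely rank assignments) gives the two-sided p-value.
Step 5: p-value = 0.012654; compare to alpha = 0.1. reject H0.

U_X = 5, p = 0.012654, reject H0 at alpha = 0.1.


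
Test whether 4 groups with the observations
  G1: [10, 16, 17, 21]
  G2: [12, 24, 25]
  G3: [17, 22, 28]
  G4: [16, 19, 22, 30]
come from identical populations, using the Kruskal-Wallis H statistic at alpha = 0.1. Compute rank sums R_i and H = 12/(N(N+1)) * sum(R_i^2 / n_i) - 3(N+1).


Step 1: Combine all N = 14 observations and assign midranks.
sorted (value, group, rank): (10,G1,1), (12,G2,2), (16,G1,3.5), (16,G4,3.5), (17,G1,5.5), (17,G3,5.5), (19,G4,7), (21,G1,8), (22,G3,9.5), (22,G4,9.5), (24,G2,11), (25,G2,12), (28,G3,13), (30,G4,14)
Step 2: Sum ranks within each group.
R_1 = 18 (n_1 = 4)
R_2 = 25 (n_2 = 3)
R_3 = 28 (n_3 = 3)
R_4 = 34 (n_4 = 4)
Step 3: H = 12/(N(N+1)) * sum(R_i^2/n_i) - 3(N+1)
     = 12/(14*15) * (18^2/4 + 25^2/3 + 28^2/3 + 34^2/4) - 3*15
     = 0.057143 * 839.667 - 45
     = 2.980952.
Step 4: Ties present; correction factor C = 1 - 18/(14^3 - 14) = 0.993407. Corrected H = 2.980952 / 0.993407 = 3.000737.
Step 5: Under H0, H ~ chi^2(3); p-value = 0.391511.
Step 6: alpha = 0.1. fail to reject H0.

H = 3.0007, df = 3, p = 0.391511, fail to reject H0.


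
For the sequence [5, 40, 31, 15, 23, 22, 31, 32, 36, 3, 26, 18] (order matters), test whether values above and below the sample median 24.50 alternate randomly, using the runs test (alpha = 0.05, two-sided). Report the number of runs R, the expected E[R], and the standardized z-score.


Step 1: Compute median = 24.50; label A = above, B = below.
Labels in order: BAABBBAAABAB  (n_A = 6, n_B = 6)
Step 2: Count runs R = 7.
Step 3: Under H0 (random ordering), E[R] = 2*n_A*n_B/(n_A+n_B) + 1 = 2*6*6/12 + 1 = 7.0000.
        Var[R] = 2*n_A*n_B*(2*n_A*n_B - n_A - n_B) / ((n_A+n_B)^2 * (n_A+n_B-1)) = 4320/1584 = 2.7273.
        SD[R] = 1.6514.
Step 4: R = E[R], so z = 0 with no continuity correction.
Step 5: Two-sided p-value via normal approximation = 2*(1 - Phi(|z|)) = 1.000000.
Step 6: alpha = 0.05. fail to reject H0.

R = 7, z = 0.0000, p = 1.000000, fail to reject H0.


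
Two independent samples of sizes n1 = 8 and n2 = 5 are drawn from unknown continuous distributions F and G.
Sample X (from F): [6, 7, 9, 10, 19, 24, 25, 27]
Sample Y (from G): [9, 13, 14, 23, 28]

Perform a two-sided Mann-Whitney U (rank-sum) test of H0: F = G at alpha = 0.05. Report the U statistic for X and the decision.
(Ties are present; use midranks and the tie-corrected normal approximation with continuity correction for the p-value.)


Step 1: Combine and sort all 13 observations; assign midranks.
sorted (value, group): (6,X), (7,X), (9,X), (9,Y), (10,X), (13,Y), (14,Y), (19,X), (23,Y), (24,X), (25,X), (27,X), (28,Y)
ranks: 6->1, 7->2, 9->3.5, 9->3.5, 10->5, 13->6, 14->7, 19->8, 23->9, 24->10, 25->11, 27->12, 28->13
Step 2: Rank sum for X: R1 = 1 + 2 + 3.5 + 5 + 8 + 10 + 11 + 12 = 52.5.
Step 3: U_X = R1 - n1(n1+1)/2 = 52.5 - 8*9/2 = 52.5 - 36 = 16.5.
       U_Y = n1*n2 - U_X = 40 - 16.5 = 23.5.
Step 4: Ties are present, so use the tie-corrected normal approximation (with continuity correction) for the p-value.
Step 5: p-value = 0.660111; compare to alpha = 0.05. fail to reject H0.

U_X = 16.5, p = 0.660111, fail to reject H0 at alpha = 0.05.


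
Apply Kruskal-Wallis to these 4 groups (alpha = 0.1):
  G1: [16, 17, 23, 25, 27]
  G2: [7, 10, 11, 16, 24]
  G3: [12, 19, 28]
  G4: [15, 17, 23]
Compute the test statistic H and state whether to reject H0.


Step 1: Combine all N = 16 observations and assign midranks.
sorted (value, group, rank): (7,G2,1), (10,G2,2), (11,G2,3), (12,G3,4), (15,G4,5), (16,G1,6.5), (16,G2,6.5), (17,G1,8.5), (17,G4,8.5), (19,G3,10), (23,G1,11.5), (23,G4,11.5), (24,G2,13), (25,G1,14), (27,G1,15), (28,G3,16)
Step 2: Sum ranks within each group.
R_1 = 55.5 (n_1 = 5)
R_2 = 25.5 (n_2 = 5)
R_3 = 30 (n_3 = 3)
R_4 = 25 (n_4 = 3)
Step 3: H = 12/(N(N+1)) * sum(R_i^2/n_i) - 3(N+1)
     = 12/(16*17) * (55.5^2/5 + 25.5^2/5 + 30^2/3 + 25^2/3) - 3*17
     = 0.044118 * 1254.43 - 51
     = 4.342647.
Step 4: Ties present; correction factor C = 1 - 18/(16^3 - 16) = 0.995588. Corrected H = 4.342647 / 0.995588 = 4.361891.
Step 5: Under H0, H ~ chi^2(3); p-value = 0.224945.
Step 6: alpha = 0.1. fail to reject H0.

H = 4.3619, df = 3, p = 0.224945, fail to reject H0.


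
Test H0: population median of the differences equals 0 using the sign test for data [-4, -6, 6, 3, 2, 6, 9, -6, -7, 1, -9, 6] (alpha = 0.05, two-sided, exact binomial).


Step 1: Discard zero differences. Original n = 12; n_eff = number of nonzero differences = 12.
Nonzero differences (with sign): -4, -6, +6, +3, +2, +6, +9, -6, -7, +1, -9, +6
Step 2: Count signs: positive = 7, negative = 5.
Step 3: Under H0: P(positive) = 0.5, so the number of positives S ~ Bin(12, 0.5).
Step 4: Two-sided exact p-value = sum of Bin(12,0.5) probabilities at or below the observed probability = 0.774414.
Step 5: alpha = 0.05. fail to reject H0.

n_eff = 12, pos = 7, neg = 5, p = 0.774414, fail to reject H0.


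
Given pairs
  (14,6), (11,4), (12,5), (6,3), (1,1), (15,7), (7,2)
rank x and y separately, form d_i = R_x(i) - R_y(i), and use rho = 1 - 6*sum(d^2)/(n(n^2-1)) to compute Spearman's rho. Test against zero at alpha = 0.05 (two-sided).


Step 1: Rank x and y separately (midranks; no ties here).
rank(x): 14->6, 11->4, 12->5, 6->2, 1->1, 15->7, 7->3
rank(y): 6->6, 4->4, 5->5, 3->3, 1->1, 7->7, 2->2
Step 2: d_i = R_x(i) - R_y(i); compute d_i^2.
  (6-6)^2=0, (4-4)^2=0, (5-5)^2=0, (2-3)^2=1, (1-1)^2=0, (7-7)^2=0, (3-2)^2=1
sum(d^2) = 2.
Step 3: rho = 1 - 6*2 / (7*(7^2 - 1)) = 1 - 12/336 = 0.964286.
Step 4: Under H0, t = rho * sqrt((n-2)/(1-rho^2)) = 8.1408 ~ t(5).
Step 5: Two-sided p-value from the t-distribution with 5 df = 0.000454.
Step 6: alpha = 0.05. reject H0.

rho = 0.9643, p = 0.000454, reject H0 at alpha = 0.05.


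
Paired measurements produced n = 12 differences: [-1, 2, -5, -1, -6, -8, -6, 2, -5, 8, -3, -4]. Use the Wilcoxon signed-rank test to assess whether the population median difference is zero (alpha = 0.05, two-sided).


Step 1: Drop any zero differences (none here) and take |d_i|.
|d| = [1, 2, 5, 1, 6, 8, 6, 2, 5, 8, 3, 4]
Step 2: Midrank |d_i| (ties get averaged ranks).
ranks: |1|->1.5, |2|->3.5, |5|->7.5, |1|->1.5, |6|->9.5, |8|->11.5, |6|->9.5, |2|->3.5, |5|->7.5, |8|->11.5, |3|->5, |4|->6
Step 3: Attach original signs; sum ranks with positive sign and with negative sign.
W+ = 3.5 + 3.5 + 11.5 = 18.5
W- = 1.5 + 7.5 + 1.5 + 9.5 + 11.5 + 9.5 + 7.5 + 5 + 6 = 59.5
(Check: W+ + W- = 78 should equal n(n+1)/2 = 78.)
Step 4: Test statistic W = min(W+, W-) = 18.5.
Step 5: Ties in |d|, so use the tie-corrected normal approximation.
        E[W] = n(n+1)/4 = 12*13/4 = 39.
        Tie groups: |d|=1 (t=2), |d|=2 (t=2), |d|=5 (t=2), |d|=6 (t=2), |d|=8 (t=2); sum(t^3 - t) = 30.
        Var[W] = n(n+1)(2n+1)/24 - sum(t^3-t)/48 = 3900/24 - 30/48 = 161.875.
        z = (W - E[W]) / sqrt(Var[W]) = (18.5 - 39) / 12.7230 = -1.6113.
        Two-sided p = 2*Phi(z) = 0.107124.
Step 6: alpha = 0.05. fail to reject H0.

W+ = 18.5, W- = 59.5, W = min = 18.5, p = 0.107124, fail to reject H0.


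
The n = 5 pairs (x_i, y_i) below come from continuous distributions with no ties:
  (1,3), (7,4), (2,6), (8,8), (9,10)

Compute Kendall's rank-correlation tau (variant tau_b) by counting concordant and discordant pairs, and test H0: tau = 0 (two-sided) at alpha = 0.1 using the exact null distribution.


Step 1: Enumerate the 10 unordered pairs (i,j) with i<j and classify each by sign(x_j-x_i) * sign(y_j-y_i).
  (1,2):dx=+6,dy=+1->C; (1,3):dx=+1,dy=+3->C; (1,4):dx=+7,dy=+5->C; (1,5):dx=+8,dy=+7->C
  (2,3):dx=-5,dy=+2->D; (2,4):dx=+1,dy=+4->C; (2,5):dx=+2,dy=+6->C; (3,4):dx=+6,dy=+2->C
  (3,5):dx=+7,dy=+4->C; (4,5):dx=+1,dy=+2->C
Step 2: C = 9, D = 1, total pairs = 10.
Step 3: tau = (C - D)/(n(n-1)/2) = (9 - 1)/10 = 0.800000.
Step 4: Exact two-sided p-value (enumerate n! = 120 permutations of y under H0): p = 0.083333.
Step 5: alpha = 0.1. reject H0.

tau_b = 0.8000 (C=9, D=1), p = 0.083333, reject H0.


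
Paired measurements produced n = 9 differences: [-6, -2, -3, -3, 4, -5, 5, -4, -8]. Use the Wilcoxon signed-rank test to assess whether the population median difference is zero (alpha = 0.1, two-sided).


Step 1: Drop any zero differences (none here) and take |d_i|.
|d| = [6, 2, 3, 3, 4, 5, 5, 4, 8]
Step 2: Midrank |d_i| (ties get averaged ranks).
ranks: |6|->8, |2|->1, |3|->2.5, |3|->2.5, |4|->4.5, |5|->6.5, |5|->6.5, |4|->4.5, |8|->9
Step 3: Attach original signs; sum ranks with positive sign and with negative sign.
W+ = 4.5 + 6.5 = 11
W- = 8 + 1 + 2.5 + 2.5 + 6.5 + 4.5 + 9 = 34
(Check: W+ + W- = 45 should equal n(n+1)/2 = 45.)
Step 4: Test statistic W = min(W+, W-) = 11.
Step 5: Ties in |d|, so use the tie-corrected normal approximation.
        E[W] = n(n+1)/4 = 9*10/4 = 22.5.
        Tie groups: |d|=3 (t=2), |d|=4 (t=2), |d|=5 (t=2); sum(t^3 - t) = 18.
        Var[W] = n(n+1)(2n+1)/24 - sum(t^3-t)/48 = 1710/24 - 18/48 = 70.875.
        z = (W - E[W]) / sqrt(Var[W]) = (11 - 22.5) / 8.4187 = -1.3660.
        Two-sided p = 2*Phi(z) = 0.171938.
Step 6: alpha = 0.1. fail to reject H0.

W+ = 11, W- = 34, W = min = 11, p = 0.171938, fail to reject H0.
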